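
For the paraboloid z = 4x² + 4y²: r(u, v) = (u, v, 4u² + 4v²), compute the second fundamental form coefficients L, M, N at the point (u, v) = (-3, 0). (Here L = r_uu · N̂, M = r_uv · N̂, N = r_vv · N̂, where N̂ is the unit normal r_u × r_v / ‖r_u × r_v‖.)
L = 8*sqrt(577)/577;  M = 0;  N = 8*sqrt(577)/577

Compute the unit normal N̂(u, v) = (-8*u/sqrt(64*u^2 + 64*v^2 + 1), -8*v/sqrt(64*u^2 + 64*v^2 + 1), 1/sqrt(64*u^2 + 64*v^2 + 1)), and the second partials r_uu, r_uv, r_vv. Take dot products:
  L(u, v) = r_uu · N̂ = 8/sqrt(64*u^2 + 64*v^2 + 1),
  M(u, v) = r_uv · N̂ = 0,
  N(u, v) = r_vv · N̂ = 8/sqrt(64*u^2 + 64*v^2 + 1).
Evaluating at (u, v) = (-3, 0):
  L = 8*sqrt(577)/577, M = 0, N = 8*sqrt(577)/577.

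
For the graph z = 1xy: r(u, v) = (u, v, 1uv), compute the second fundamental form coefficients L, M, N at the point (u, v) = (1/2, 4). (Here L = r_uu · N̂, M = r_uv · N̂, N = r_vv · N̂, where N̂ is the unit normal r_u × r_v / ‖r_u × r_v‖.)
L = 0;  M = 2*sqrt(69)/69;  N = 0

Compute the unit normal N̂(u, v) = (-v/sqrt(u^2 + v^2 + 1), -u/sqrt(u^2 + v^2 + 1), 1/sqrt(u^2 + v^2 + 1)), and the second partials r_uu, r_uv, r_vv. Take dot products:
  L(u, v) = r_uu · N̂ = 0,
  M(u, v) = r_uv · N̂ = 1/sqrt(u^2 + v^2 + 1),
  N(u, v) = r_vv · N̂ = 0.
Evaluating at (u, v) = (1/2, 4):
  L = 0, M = 2*sqrt(69)/69, N = 0.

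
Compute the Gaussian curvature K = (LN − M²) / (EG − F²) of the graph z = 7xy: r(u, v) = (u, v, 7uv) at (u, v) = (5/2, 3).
K = -784/8958049

Coefficients of the first fundamental form: E = 49*v^2 + 1, F = 49*u*v, G = 49*u^2 + 1.
Coefficients of the second fundamental form: L = 0, M = 7/sqrt(49*u^2 + 49*v^2 + 1), N = 0.
Assemble K = (LN − M²)/(EG − F²) = -49/(2401*u^4 + 4802*u^2*v^2 + 98*u^2 + 2401*v^4 + 98*v^2 + 1). At (u, v) = (5/2, 3): K = -784/8958049.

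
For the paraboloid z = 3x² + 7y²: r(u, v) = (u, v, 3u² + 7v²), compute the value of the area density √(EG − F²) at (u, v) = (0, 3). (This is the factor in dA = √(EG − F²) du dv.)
√(EG − F²)|_{(0, 3)} = sqrt(1765)

E = 36*u^2 + 1, F = 84*u*v, G = 196*v^2 + 1, so EG − F² = 36*u^2 + 196*v^2 + 1. Taking the positive square root: √(EG − F²) = sqrt(36*u^2 + 196*v^2 + 1). At (u, v) = (0, 3): sqrt(1765).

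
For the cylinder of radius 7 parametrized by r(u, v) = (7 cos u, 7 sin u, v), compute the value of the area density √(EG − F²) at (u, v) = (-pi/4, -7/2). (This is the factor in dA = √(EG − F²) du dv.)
√(EG − F²)|_{(-pi/4, -7/2)} = 7

E = 49, F = 0, G = 1, so EG − F² = 49. Taking the positive square root: √(EG − F²) = 7. At (u, v) = (-pi/4, -7/2): 7.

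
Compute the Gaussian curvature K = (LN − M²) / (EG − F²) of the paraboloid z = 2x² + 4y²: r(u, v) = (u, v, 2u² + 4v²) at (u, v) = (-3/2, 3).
K = 32/375769

Coefficients of the first fundamental form: E = 16*u^2 + 1, F = 32*u*v, G = 64*v^2 + 1.
Coefficients of the second fundamental form: L = 4/sqrt(16*u^2 + 64*v^2 + 1), M = 0, N = 8/sqrt(16*u^2 + 64*v^2 + 1).
Assemble K = (LN − M²)/(EG − F²) = 32/(256*u^4 + 2048*u^2*v^2 + 32*u^2 + 4096*v^4 + 128*v^2 + 1). At (u, v) = (-3/2, 3): K = 32/375769.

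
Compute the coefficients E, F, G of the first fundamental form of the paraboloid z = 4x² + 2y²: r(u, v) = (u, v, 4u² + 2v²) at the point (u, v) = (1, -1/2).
E = 65;  F = -16;  G = 5

Partials: r_u = (1, 0, 8*u), r_v = (0, 1, 4*v). As functions of (u, v):
  E = r_u · r_u = 64*u^2 + 1,
  F = r_u · r_v = 32*u*v,
  G = r_v · r_v = 16*v^2 + 1.
Evaluating at (u, v) = (1, -1/2): E = 65, F = -16, G = 5.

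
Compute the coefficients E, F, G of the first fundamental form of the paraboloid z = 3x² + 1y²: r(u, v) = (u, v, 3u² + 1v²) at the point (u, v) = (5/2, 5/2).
E = 226;  F = 75;  G = 26

Partials: r_u = (1, 0, 6*u), r_v = (0, 1, 2*v). As functions of (u, v):
  E = r_u · r_u = 36*u^2 + 1,
  F = r_u · r_v = 12*u*v,
  G = r_v · r_v = 4*v^2 + 1.
Evaluating at (u, v) = (5/2, 5/2): E = 226, F = 75, G = 26.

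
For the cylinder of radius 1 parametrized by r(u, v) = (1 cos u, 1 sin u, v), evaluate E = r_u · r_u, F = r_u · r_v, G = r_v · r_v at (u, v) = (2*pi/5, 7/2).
E = 1;  F = 0;  G = 1

Partials: r_u = (-sin(u), cos(u), 0), r_v = (0, 0, 1). As functions of (u, v):
  E = r_u · r_u = 1,
  F = r_u · r_v = 0,
  G = r_v · r_v = 1.
Evaluating at (u, v) = (2*pi/5, 7/2): E = 1, F = 0, G = 1.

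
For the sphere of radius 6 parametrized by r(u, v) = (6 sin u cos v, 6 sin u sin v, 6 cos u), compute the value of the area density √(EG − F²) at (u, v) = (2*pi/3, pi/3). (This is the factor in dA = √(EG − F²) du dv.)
√(EG − F²)|_{(2*pi/3, pi/3)} = 18*sqrt(3)

E = 36, F = 0, G = 36*sin(u)^2, so EG − F² = 1296*sin(u)^2. Taking the positive square root: √(EG − F²) = 36*Abs(sin(u)). At (u, v) = (2*pi/3, pi/3): 18*sqrt(3).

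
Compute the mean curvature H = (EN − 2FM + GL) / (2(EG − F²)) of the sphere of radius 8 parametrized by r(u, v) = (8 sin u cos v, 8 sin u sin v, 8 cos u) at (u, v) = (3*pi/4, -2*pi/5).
H = -1/8

With E = 64, F = 0, G = 64*sin(u)^2, L = -8*sin(u)/Abs(sin(u)), M = 0, N = -8*sin(u)^3/Abs(sin(u)), assemble
  H = (EN − 2FM + GL) / (2(EG − F²)) = -sin(u)/(8*Abs(sin(u))).
At (u, v) = (3*pi/4, -2*pi/5): H = -1/8.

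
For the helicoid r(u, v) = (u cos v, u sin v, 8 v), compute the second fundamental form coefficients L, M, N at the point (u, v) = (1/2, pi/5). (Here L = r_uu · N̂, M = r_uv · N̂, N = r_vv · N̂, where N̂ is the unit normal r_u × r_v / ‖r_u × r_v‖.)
L = 0;  M = -16*sqrt(257)/257;  N = 0

Compute the unit normal N̂(u, v) = (8*sin(v)/sqrt(u^2 + 64), -8*cos(v)/sqrt(u^2 + 64), u/sqrt(u^2 + 64)), and the second partials r_uu, r_uv, r_vv. Take dot products:
  L(u, v) = r_uu · N̂ = 0,
  M(u, v) = r_uv · N̂ = -8/sqrt(u^2 + 64),
  N(u, v) = r_vv · N̂ = 0.
Evaluating at (u, v) = (1/2, pi/5):
  L = 0, M = -16*sqrt(257)/257, N = 0.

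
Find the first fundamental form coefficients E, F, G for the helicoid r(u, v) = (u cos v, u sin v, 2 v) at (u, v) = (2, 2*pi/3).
E = 1;  F = 0;  G = 8

Partials: r_u = (cos(v), sin(v), 0), r_v = (-u*sin(v), u*cos(v), 2). As functions of (u, v):
  E = r_u · r_u = 1,
  F = r_u · r_v = 0,
  G = r_v · r_v = u^2 + 4.
Evaluating at (u, v) = (2, 2*pi/3): E = 1, F = 0, G = 8.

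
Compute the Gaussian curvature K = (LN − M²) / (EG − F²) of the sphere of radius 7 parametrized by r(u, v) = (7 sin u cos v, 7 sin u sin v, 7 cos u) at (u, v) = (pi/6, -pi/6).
K = 1/49

Coefficients of the first fundamental form: E = 49, F = 0, G = 49*sin(u)^2.
Coefficients of the second fundamental form: L = -7*sin(u)/Abs(sin(u)), M = 0, N = -7*sin(u)^3/Abs(sin(u)).
Assemble K = (LN − M²)/(EG − F²) = 1/49. At (u, v) = (pi/6, -pi/6): K = 1/49.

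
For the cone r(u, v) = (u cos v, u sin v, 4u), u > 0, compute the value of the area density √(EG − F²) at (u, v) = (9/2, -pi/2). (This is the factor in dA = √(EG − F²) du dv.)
√(EG − F²)|_{(9/2, -pi/2)} = 9*sqrt(17)/2

E = 17, F = 0, G = u^2, so EG − F² = 17*u^2. Taking the positive square root: √(EG − F²) = sqrt(17)*Abs(u). At (u, v) = (9/2, -pi/2): 9*sqrt(17)/2.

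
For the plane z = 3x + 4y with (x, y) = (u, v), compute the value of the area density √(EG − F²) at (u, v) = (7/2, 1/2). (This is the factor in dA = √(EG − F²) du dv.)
√(EG − F²)|_{(7/2, 1/2)} = sqrt(26)

E = 10, F = 12, G = 17, so EG − F² = 26. Taking the positive square root: √(EG − F²) = sqrt(26). At (u, v) = (7/2, 1/2): sqrt(26).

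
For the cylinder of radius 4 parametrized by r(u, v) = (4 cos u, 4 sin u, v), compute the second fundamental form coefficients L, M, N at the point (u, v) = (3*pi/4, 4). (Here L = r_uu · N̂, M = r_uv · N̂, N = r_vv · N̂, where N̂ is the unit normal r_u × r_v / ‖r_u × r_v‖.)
L = -4;  M = 0;  N = 0

Compute the unit normal N̂(u, v) = (cos(u), sin(u), 0), and the second partials r_uu, r_uv, r_vv. Take dot products:
  L(u, v) = r_uu · N̂ = -4,
  M(u, v) = r_uv · N̂ = 0,
  N(u, v) = r_vv · N̂ = 0.
Evaluating at (u, v) = (3*pi/4, 4):
  L = -4, M = 0, N = 0.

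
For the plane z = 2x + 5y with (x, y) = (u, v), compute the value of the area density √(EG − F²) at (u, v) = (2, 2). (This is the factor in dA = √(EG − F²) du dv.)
√(EG − F²)|_{(2, 2)} = sqrt(30)

E = 5, F = 10, G = 26, so EG − F² = 30. Taking the positive square root: √(EG − F²) = sqrt(30). At (u, v) = (2, 2): sqrt(30).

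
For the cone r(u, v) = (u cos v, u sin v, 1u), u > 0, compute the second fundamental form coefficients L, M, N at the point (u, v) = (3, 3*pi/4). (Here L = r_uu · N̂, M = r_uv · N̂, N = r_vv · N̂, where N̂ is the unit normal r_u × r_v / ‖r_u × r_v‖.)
L = 0;  M = 0;  N = 3*sqrt(2)/2

Compute the unit normal N̂(u, v) = (-sqrt(2)*u*cos(v)/(2*Abs(u)), -sqrt(2)*u*sin(v)/(2*Abs(u)), sqrt(2)*u/(2*Abs(u))), and the second partials r_uu, r_uv, r_vv. Take dot products:
  L(u, v) = r_uu · N̂ = 0,
  M(u, v) = r_uv · N̂ = 0,
  N(u, v) = r_vv · N̂ = sqrt(2)*u^2/(2*Abs(u)).
Evaluating at (u, v) = (3, 3*pi/4):
  L = 0, M = 0, N = 3*sqrt(2)/2.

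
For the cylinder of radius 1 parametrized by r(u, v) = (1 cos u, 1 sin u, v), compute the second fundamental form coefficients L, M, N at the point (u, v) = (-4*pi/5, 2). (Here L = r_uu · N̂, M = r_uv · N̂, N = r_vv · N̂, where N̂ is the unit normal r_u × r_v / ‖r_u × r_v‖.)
L = -1;  M = 0;  N = 0

Compute the unit normal N̂(u, v) = (cos(u), sin(u), 0), and the second partials r_uu, r_uv, r_vv. Take dot products:
  L(u, v) = r_uu · N̂ = -1,
  M(u, v) = r_uv · N̂ = 0,
  N(u, v) = r_vv · N̂ = 0.
Evaluating at (u, v) = (-4*pi/5, 2):
  L = -1, M = 0, N = 0.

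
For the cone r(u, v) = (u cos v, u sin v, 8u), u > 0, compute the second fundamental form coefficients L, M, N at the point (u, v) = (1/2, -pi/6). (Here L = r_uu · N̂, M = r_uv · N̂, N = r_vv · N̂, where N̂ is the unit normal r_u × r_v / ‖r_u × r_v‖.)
L = 0;  M = 0;  N = 4*sqrt(65)/65

Compute the unit normal N̂(u, v) = (-8*sqrt(65)*u*cos(v)/(65*Abs(u)), -8*sqrt(65)*u*sin(v)/(65*Abs(u)), sqrt(65)*u/(65*Abs(u))), and the second partials r_uu, r_uv, r_vv. Take dot products:
  L(u, v) = r_uu · N̂ = 0,
  M(u, v) = r_uv · N̂ = 0,
  N(u, v) = r_vv · N̂ = 8*sqrt(65)*u^2/(65*Abs(u)).
Evaluating at (u, v) = (1/2, -pi/6):
  L = 0, M = 0, N = 4*sqrt(65)/65.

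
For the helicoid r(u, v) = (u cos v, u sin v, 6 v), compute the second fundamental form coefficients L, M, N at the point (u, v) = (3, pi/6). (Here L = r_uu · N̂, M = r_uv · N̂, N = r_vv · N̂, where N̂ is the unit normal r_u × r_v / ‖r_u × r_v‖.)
L = 0;  M = -2*sqrt(5)/5;  N = 0

Compute the unit normal N̂(u, v) = (6*sin(v)/sqrt(u^2 + 36), -6*cos(v)/sqrt(u^2 + 36), u/sqrt(u^2 + 36)), and the second partials r_uu, r_uv, r_vv. Take dot products:
  L(u, v) = r_uu · N̂ = 0,
  M(u, v) = r_uv · N̂ = -6/sqrt(u^2 + 36),
  N(u, v) = r_vv · N̂ = 0.
Evaluating at (u, v) = (3, pi/6):
  L = 0, M = -2*sqrt(5)/5, N = 0.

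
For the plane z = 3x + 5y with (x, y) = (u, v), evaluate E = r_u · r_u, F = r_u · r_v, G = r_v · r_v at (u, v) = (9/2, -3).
E = 10;  F = 15;  G = 26

Partials: r_u = (1, 0, 3), r_v = (0, 1, 5). As functions of (u, v):
  E = r_u · r_u = 10,
  F = r_u · r_v = 15,
  G = r_v · r_v = 26.
Evaluating at (u, v) = (9/2, -3): E = 10, F = 15, G = 26.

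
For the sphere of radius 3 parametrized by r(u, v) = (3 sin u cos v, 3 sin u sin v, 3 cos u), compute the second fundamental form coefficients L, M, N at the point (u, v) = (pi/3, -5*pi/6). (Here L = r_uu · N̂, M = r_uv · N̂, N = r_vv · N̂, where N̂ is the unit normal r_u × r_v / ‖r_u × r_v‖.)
L = -3;  M = 0;  N = -9/4

Compute the unit normal N̂(u, v) = (sin(u)^2*cos(v)/Abs(sin(u)), sin(u)^2*sin(v)/Abs(sin(u)), sin(2*u)/(2*Abs(sin(u)))), and the second partials r_uu, r_uv, r_vv. Take dot products:
  L(u, v) = r_uu · N̂ = -3*sin(u)/Abs(sin(u)),
  M(u, v) = r_uv · N̂ = 0,
  N(u, v) = r_vv · N̂ = -3*sin(u)^3/Abs(sin(u)).
Evaluating at (u, v) = (pi/3, -5*pi/6):
  L = -3, M = 0, N = -9/4.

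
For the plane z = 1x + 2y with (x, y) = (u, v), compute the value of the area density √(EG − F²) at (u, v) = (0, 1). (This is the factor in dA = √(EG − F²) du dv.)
√(EG − F²)|_{(0, 1)} = sqrt(6)

E = 2, F = 2, G = 5, so EG − F² = 6. Taking the positive square root: √(EG − F²) = sqrt(6). At (u, v) = (0, 1): sqrt(6).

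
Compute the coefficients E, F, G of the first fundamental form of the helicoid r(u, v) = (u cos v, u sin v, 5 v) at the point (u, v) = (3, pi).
E = 1;  F = 0;  G = 34

Partials: r_u = (cos(v), sin(v), 0), r_v = (-u*sin(v), u*cos(v), 5). As functions of (u, v):
  E = r_u · r_u = 1,
  F = r_u · r_v = 0,
  G = r_v · r_v = u^2 + 25.
Evaluating at (u, v) = (3, pi): E = 1, F = 0, G = 34.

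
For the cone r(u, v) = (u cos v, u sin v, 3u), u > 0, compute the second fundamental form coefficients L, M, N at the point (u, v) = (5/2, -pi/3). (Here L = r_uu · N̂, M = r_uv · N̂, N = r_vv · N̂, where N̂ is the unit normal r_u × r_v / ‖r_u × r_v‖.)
L = 0;  M = 0;  N = 3*sqrt(10)/4

Compute the unit normal N̂(u, v) = (-3*sqrt(10)*u*cos(v)/(10*Abs(u)), -3*sqrt(10)*u*sin(v)/(10*Abs(u)), sqrt(10)*u/(10*Abs(u))), and the second partials r_uu, r_uv, r_vv. Take dot products:
  L(u, v) = r_uu · N̂ = 0,
  M(u, v) = r_uv · N̂ = 0,
  N(u, v) = r_vv · N̂ = 3*sqrt(10)*u^2/(10*Abs(u)).
Evaluating at (u, v) = (5/2, -pi/3):
  L = 0, M = 0, N = 3*sqrt(10)/4.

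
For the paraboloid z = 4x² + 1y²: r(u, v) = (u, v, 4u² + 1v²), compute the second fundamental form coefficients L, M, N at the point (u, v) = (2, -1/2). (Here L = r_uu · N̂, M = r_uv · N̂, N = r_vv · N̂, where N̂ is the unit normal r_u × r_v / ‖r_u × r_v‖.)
L = 4*sqrt(258)/129;  M = 0;  N = sqrt(258)/129

Compute the unit normal N̂(u, v) = (-8*u/sqrt(64*u^2 + 4*v^2 + 1), -2*v/sqrt(64*u^2 + 4*v^2 + 1), 1/sqrt(64*u^2 + 4*v^2 + 1)), and the second partials r_uu, r_uv, r_vv. Take dot products:
  L(u, v) = r_uu · N̂ = 8/sqrt(64*u^2 + 4*v^2 + 1),
  M(u, v) = r_uv · N̂ = 0,
  N(u, v) = r_vv · N̂ = 2/sqrt(64*u^2 + 4*v^2 + 1).
Evaluating at (u, v) = (2, -1/2):
  L = 4*sqrt(258)/129, M = 0, N = sqrt(258)/129.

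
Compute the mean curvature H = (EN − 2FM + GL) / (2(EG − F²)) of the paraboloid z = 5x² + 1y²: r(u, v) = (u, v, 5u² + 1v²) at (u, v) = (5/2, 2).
H = 79*sqrt(642)/45796

With E = 100*u^2 + 1, F = 20*u*v, G = 4*v^2 + 1, L = 10/sqrt(100*u^2 + 4*v^2 + 1), M = 0, N = 2/sqrt(100*u^2 + 4*v^2 + 1), assemble
  H = (EN − 2FM + GL) / (2(EG − F²)) = 2*(50*u^2 + 10*v^2 + 3)/(100*u^2 + 4*v^2 + 1)^(3/2).
At (u, v) = (5/2, 2): H = 79*sqrt(642)/45796.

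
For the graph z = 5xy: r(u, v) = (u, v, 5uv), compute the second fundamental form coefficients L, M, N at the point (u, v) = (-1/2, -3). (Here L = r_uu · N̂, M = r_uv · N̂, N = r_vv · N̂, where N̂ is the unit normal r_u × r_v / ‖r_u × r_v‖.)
L = 0;  M = 10*sqrt(929)/929;  N = 0

Compute the unit normal N̂(u, v) = (-5*v/sqrt(25*u^2 + 25*v^2 + 1), -5*u/sqrt(25*u^2 + 25*v^2 + 1), 1/sqrt(25*u^2 + 25*v^2 + 1)), and the second partials r_uu, r_uv, r_vv. Take dot products:
  L(u, v) = r_uu · N̂ = 0,
  M(u, v) = r_uv · N̂ = 5/sqrt(25*u^2 + 25*v^2 + 1),
  N(u, v) = r_vv · N̂ = 0.
Evaluating at (u, v) = (-1/2, -3):
  L = 0, M = 10*sqrt(929)/929, N = 0.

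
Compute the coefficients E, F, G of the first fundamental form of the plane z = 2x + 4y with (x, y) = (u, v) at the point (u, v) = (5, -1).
E = 5;  F = 8;  G = 17

Partials: r_u = (1, 0, 2), r_v = (0, 1, 4). As functions of (u, v):
  E = r_u · r_u = 5,
  F = r_u · r_v = 8,
  G = r_v · r_v = 17.
Evaluating at (u, v) = (5, -1): E = 5, F = 8, G = 17.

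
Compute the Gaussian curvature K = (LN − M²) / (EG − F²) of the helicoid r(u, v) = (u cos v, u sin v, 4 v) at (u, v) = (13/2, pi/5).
K = -256/54289

Coefficients of the first fundamental form: E = 1, F = 0, G = u^2 + 16.
Coefficients of the second fundamental form: L = 0, M = -4/sqrt(u^2 + 16), N = 0.
Assemble K = (LN − M²)/(EG − F²) = -16/(u^2 + 16)^2. At (u, v) = (13/2, pi/5): K = -256/54289.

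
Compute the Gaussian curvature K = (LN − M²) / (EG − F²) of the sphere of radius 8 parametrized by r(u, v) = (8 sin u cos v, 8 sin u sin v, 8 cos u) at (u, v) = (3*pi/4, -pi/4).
K = 1/64

Coefficients of the first fundamental form: E = 64, F = 0, G = 64*sin(u)^2.
Coefficients of the second fundamental form: L = -8*sin(u)/Abs(sin(u)), M = 0, N = -8*sin(u)^3/Abs(sin(u)).
Assemble K = (LN − M²)/(EG − F²) = 1/64. At (u, v) = (3*pi/4, -pi/4): K = 1/64.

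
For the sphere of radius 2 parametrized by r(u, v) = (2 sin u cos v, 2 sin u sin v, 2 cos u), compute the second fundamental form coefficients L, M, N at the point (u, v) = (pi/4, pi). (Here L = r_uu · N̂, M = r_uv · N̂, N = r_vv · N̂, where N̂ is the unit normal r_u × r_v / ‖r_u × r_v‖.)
L = -2;  M = 0;  N = -1

Compute the unit normal N̂(u, v) = (sin(u)^2*cos(v)/Abs(sin(u)), sin(u)^2*sin(v)/Abs(sin(u)), sin(2*u)/(2*Abs(sin(u)))), and the second partials r_uu, r_uv, r_vv. Take dot products:
  L(u, v) = r_uu · N̂ = -2*sin(u)/Abs(sin(u)),
  M(u, v) = r_uv · N̂ = 0,
  N(u, v) = r_vv · N̂ = -2*sin(u)^3/Abs(sin(u)).
Evaluating at (u, v) = (pi/4, pi):
  L = -2, M = 0, N = -1.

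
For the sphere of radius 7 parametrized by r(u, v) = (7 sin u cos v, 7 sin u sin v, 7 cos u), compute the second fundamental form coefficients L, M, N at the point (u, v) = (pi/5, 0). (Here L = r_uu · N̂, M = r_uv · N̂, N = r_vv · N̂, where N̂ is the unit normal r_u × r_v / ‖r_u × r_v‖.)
L = -7;  M = 0;  N = -35/8 + 7*sqrt(5)/8

Compute the unit normal N̂(u, v) = (sin(u)^2*cos(v)/Abs(sin(u)), sin(u)^2*sin(v)/Abs(sin(u)), sin(2*u)/(2*Abs(sin(u)))), and the second partials r_uu, r_uv, r_vv. Take dot products:
  L(u, v) = r_uu · N̂ = -7*sin(u)/Abs(sin(u)),
  M(u, v) = r_uv · N̂ = 0,
  N(u, v) = r_vv · N̂ = -7*sin(u)^3/Abs(sin(u)).
Evaluating at (u, v) = (pi/5, 0):
  L = -7, M = 0, N = -35/8 + 7*sqrt(5)/8.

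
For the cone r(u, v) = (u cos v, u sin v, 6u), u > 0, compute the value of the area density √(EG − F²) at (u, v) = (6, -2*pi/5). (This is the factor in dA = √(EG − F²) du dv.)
√(EG − F²)|_{(6, -2*pi/5)} = 6*sqrt(37)

E = 37, F = 0, G = u^2, so EG − F² = 37*u^2. Taking the positive square root: √(EG − F²) = sqrt(37)*Abs(u). At (u, v) = (6, -2*pi/5): 6*sqrt(37).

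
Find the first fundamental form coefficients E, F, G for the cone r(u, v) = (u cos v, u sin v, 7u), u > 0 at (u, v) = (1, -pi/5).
E = 50;  F = 0;  G = 1

Partials: r_u = (cos(v), sin(v), 7), r_v = (-u*sin(v), u*cos(v), 0). As functions of (u, v):
  E = r_u · r_u = 50,
  F = r_u · r_v = 0,
  G = r_v · r_v = u^2.
Evaluating at (u, v) = (1, -pi/5): E = 50, F = 0, G = 1.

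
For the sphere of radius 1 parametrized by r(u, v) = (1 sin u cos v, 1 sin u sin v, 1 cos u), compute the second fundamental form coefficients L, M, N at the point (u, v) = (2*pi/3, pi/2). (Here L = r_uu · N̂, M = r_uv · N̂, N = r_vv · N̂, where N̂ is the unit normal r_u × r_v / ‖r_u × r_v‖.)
L = -1;  M = 0;  N = -3/4

Compute the unit normal N̂(u, v) = (sin(u)^2*cos(v)/Abs(sin(u)), sin(u)^2*sin(v)/Abs(sin(u)), sin(2*u)/(2*Abs(sin(u)))), and the second partials r_uu, r_uv, r_vv. Take dot products:
  L(u, v) = r_uu · N̂ = -sin(u)/Abs(sin(u)),
  M(u, v) = r_uv · N̂ = 0,
  N(u, v) = r_vv · N̂ = -sin(u)^3/Abs(sin(u)).
Evaluating at (u, v) = (2*pi/3, pi/2):
  L = -1, M = 0, N = -3/4.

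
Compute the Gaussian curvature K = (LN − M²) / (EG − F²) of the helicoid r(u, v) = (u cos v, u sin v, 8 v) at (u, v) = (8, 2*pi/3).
K = -1/256

Coefficients of the first fundamental form: E = 1, F = 0, G = u^2 + 64.
Coefficients of the second fundamental form: L = 0, M = -8/sqrt(u^2 + 64), N = 0.
Assemble K = (LN − M²)/(EG − F²) = -64/(u^2 + 64)^2. At (u, v) = (8, 2*pi/3): K = -1/256.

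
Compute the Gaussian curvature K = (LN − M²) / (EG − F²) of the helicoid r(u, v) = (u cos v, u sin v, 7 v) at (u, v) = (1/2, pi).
K = -784/38809

Coefficients of the first fundamental form: E = 1, F = 0, G = u^2 + 49.
Coefficients of the second fundamental form: L = 0, M = -7/sqrt(u^2 + 49), N = 0.
Assemble K = (LN − M²)/(EG − F²) = -49/(u^2 + 49)^2. At (u, v) = (1/2, pi): K = -784/38809.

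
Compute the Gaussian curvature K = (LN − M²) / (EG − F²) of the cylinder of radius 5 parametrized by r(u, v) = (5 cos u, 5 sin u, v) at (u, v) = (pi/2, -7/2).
K = 0

Coefficients of the first fundamental form: E = 25, F = 0, G = 1.
Coefficients of the second fundamental form: L = -5, M = 0, N = 0.
Assemble K = (LN − M²)/(EG − F²) = 0. At (u, v) = (pi/2, -7/2): K = 0.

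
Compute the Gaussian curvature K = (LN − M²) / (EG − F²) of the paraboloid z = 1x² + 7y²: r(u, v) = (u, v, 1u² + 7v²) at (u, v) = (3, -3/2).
K = 7/57121

Coefficients of the first fundamental form: E = 4*u^2 + 1, F = 28*u*v, G = 196*v^2 + 1.
Coefficients of the second fundamental form: L = 2/sqrt(4*u^2 + 196*v^2 + 1), M = 0, N = 14/sqrt(4*u^2 + 196*v^2 + 1).
Assemble K = (LN − M²)/(EG − F²) = 28/(16*u^4 + 1568*u^2*v^2 + 8*u^2 + 38416*v^4 + 392*v^2 + 1). At (u, v) = (3, -3/2): K = 7/57121.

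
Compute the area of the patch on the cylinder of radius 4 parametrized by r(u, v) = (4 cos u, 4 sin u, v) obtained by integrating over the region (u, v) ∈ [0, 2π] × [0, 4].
Area = 32*pi

Area = ∫∫ √(EG − F²) du dv with √(EG − F²) = 4. Integrating over [0, 2π] × [0, 4] gives 32*pi.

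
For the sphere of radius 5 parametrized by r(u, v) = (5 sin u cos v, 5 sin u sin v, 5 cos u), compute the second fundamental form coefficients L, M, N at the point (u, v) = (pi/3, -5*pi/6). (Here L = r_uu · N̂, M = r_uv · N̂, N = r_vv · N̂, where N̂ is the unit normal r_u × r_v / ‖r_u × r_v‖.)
L = -5;  M = 0;  N = -15/4

Compute the unit normal N̂(u, v) = (sin(u)^2*cos(v)/Abs(sin(u)), sin(u)^2*sin(v)/Abs(sin(u)), sin(2*u)/(2*Abs(sin(u)))), and the second partials r_uu, r_uv, r_vv. Take dot products:
  L(u, v) = r_uu · N̂ = -5*sin(u)/Abs(sin(u)),
  M(u, v) = r_uv · N̂ = 0,
  N(u, v) = r_vv · N̂ = -5*sin(u)^3/Abs(sin(u)).
Evaluating at (u, v) = (pi/3, -5*pi/6):
  L = -5, M = 0, N = -15/4.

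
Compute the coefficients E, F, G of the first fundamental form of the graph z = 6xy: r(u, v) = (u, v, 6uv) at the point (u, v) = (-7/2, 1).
E = 37;  F = -126;  G = 442

Partials: r_u = (1, 0, 6*v), r_v = (0, 1, 6*u). As functions of (u, v):
  E = r_u · r_u = 36*v^2 + 1,
  F = r_u · r_v = 36*u*v,
  G = r_v · r_v = 36*u^2 + 1.
Evaluating at (u, v) = (-7/2, 1): E = 37, F = -126, G = 442.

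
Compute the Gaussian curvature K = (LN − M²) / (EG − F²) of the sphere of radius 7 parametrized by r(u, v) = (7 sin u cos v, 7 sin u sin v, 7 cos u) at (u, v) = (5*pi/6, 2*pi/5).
K = 1/49

Coefficients of the first fundamental form: E = 49, F = 0, G = 49*sin(u)^2.
Coefficients of the second fundamental form: L = -7*sin(u)/Abs(sin(u)), M = 0, N = -7*sin(u)^3/Abs(sin(u)).
Assemble K = (LN − M²)/(EG − F²) = 1/49. At (u, v) = (5*pi/6, 2*pi/5): K = 1/49.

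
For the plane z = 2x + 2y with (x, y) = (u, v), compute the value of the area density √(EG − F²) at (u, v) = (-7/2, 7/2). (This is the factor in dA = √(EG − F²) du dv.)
√(EG − F²)|_{(-7/2, 7/2)} = 3

E = 5, F = 4, G = 5, so EG − F² = 9. Taking the positive square root: √(EG − F²) = 3. At (u, v) = (-7/2, 7/2): 3.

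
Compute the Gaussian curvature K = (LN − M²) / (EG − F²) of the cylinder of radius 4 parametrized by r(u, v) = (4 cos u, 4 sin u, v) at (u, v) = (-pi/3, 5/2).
K = 0

Coefficients of the first fundamental form: E = 16, F = 0, G = 1.
Coefficients of the second fundamental form: L = -4, M = 0, N = 0.
Assemble K = (LN − M²)/(EG − F²) = 0. At (u, v) = (-pi/3, 5/2): K = 0.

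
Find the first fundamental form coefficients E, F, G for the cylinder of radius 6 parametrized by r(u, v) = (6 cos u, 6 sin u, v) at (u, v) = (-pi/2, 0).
E = 36;  F = 0;  G = 1

Partials: r_u = (-6*sin(u), 6*cos(u), 0), r_v = (0, 0, 1). As functions of (u, v):
  E = r_u · r_u = 36,
  F = r_u · r_v = 0,
  G = r_v · r_v = 1.
Evaluating at (u, v) = (-pi/2, 0): E = 36, F = 0, G = 1.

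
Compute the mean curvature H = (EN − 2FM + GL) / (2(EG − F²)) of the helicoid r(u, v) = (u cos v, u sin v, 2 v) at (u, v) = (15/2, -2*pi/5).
H = 0

With E = 1, F = 0, G = u^2 + 4, L = 0, M = -2/sqrt(u^2 + 4), N = 0, assemble
  H = (EN − 2FM + GL) / (2(EG − F²)) = 0.
At (u, v) = (15/2, -2*pi/5): H = 0.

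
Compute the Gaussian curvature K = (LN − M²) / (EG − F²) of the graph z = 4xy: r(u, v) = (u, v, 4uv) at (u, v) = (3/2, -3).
K = -16/32761

Coefficients of the first fundamental form: E = 16*v^2 + 1, F = 16*u*v, G = 16*u^2 + 1.
Coefficients of the second fundamental form: L = 0, M = 4/sqrt(16*u^2 + 16*v^2 + 1), N = 0.
Assemble K = (LN − M²)/(EG − F²) = -16/(256*u^4 + 512*u^2*v^2 + 32*u^2 + 256*v^4 + 32*v^2 + 1). At (u, v) = (3/2, -3): K = -16/32761.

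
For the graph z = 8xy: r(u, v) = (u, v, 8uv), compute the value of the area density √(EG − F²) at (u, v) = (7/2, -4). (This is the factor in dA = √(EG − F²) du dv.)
√(EG − F²)|_{(7/2, -4)} = 3*sqrt(201)

E = 64*v^2 + 1, F = 64*u*v, G = 64*u^2 + 1, so EG − F² = 64*u^2 + 64*v^2 + 1. Taking the positive square root: √(EG − F²) = sqrt(64*u^2 + 64*v^2 + 1). At (u, v) = (7/2, -4): 3*sqrt(201).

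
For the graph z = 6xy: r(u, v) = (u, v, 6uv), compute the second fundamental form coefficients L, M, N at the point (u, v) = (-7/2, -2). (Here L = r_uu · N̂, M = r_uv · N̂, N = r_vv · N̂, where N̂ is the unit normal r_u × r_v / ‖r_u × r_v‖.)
L = 0;  M = 3*sqrt(586)/293;  N = 0

Compute the unit normal N̂(u, v) = (-6*v/sqrt(36*u^2 + 36*v^2 + 1), -6*u/sqrt(36*u^2 + 36*v^2 + 1), 1/sqrt(36*u^2 + 36*v^2 + 1)), and the second partials r_uu, r_uv, r_vv. Take dot products:
  L(u, v) = r_uu · N̂ = 0,
  M(u, v) = r_uv · N̂ = 6/sqrt(36*u^2 + 36*v^2 + 1),
  N(u, v) = r_vv · N̂ = 0.
Evaluating at (u, v) = (-7/2, -2):
  L = 0, M = 3*sqrt(586)/293, N = 0.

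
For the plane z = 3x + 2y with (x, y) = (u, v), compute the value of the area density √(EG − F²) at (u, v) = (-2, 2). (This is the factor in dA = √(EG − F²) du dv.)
√(EG − F²)|_{(-2, 2)} = sqrt(14)

E = 10, F = 6, G = 5, so EG − F² = 14. Taking the positive square root: √(EG − F²) = sqrt(14). At (u, v) = (-2, 2): sqrt(14).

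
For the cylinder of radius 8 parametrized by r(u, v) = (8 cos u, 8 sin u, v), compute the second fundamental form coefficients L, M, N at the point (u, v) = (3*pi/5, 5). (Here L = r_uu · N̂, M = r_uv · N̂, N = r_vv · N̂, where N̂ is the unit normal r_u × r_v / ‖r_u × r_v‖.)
L = -8;  M = 0;  N = 0

Compute the unit normal N̂(u, v) = (cos(u), sin(u), 0), and the second partials r_uu, r_uv, r_vv. Take dot products:
  L(u, v) = r_uu · N̂ = -8,
  M(u, v) = r_uv · N̂ = 0,
  N(u, v) = r_vv · N̂ = 0.
Evaluating at (u, v) = (3*pi/5, 5):
  L = -8, M = 0, N = 0.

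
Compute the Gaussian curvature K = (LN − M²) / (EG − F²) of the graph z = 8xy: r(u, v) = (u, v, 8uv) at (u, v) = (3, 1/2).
K = -64/351649

Coefficients of the first fundamental form: E = 64*v^2 + 1, F = 64*u*v, G = 64*u^2 + 1.
Coefficients of the second fundamental form: L = 0, M = 8/sqrt(64*u^2 + 64*v^2 + 1), N = 0.
Assemble K = (LN − M²)/(EG − F²) = -64/(4096*u^4 + 8192*u^2*v^2 + 128*u^2 + 4096*v^4 + 128*v^2 + 1). At (u, v) = (3, 1/2): K = -64/351649.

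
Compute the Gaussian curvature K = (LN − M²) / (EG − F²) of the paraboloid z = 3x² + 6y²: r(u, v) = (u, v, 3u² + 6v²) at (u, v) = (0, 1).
K = 72/21025

Coefficients of the first fundamental form: E = 36*u^2 + 1, F = 72*u*v, G = 144*v^2 + 1.
Coefficients of the second fundamental form: L = 6/sqrt(36*u^2 + 144*v^2 + 1), M = 0, N = 12/sqrt(36*u^2 + 144*v^2 + 1).
Assemble K = (LN − M²)/(EG − F²) = 72/(1296*u^4 + 10368*u^2*v^2 + 72*u^2 + 20736*v^4 + 288*v^2 + 1). At (u, v) = (0, 1): K = 72/21025.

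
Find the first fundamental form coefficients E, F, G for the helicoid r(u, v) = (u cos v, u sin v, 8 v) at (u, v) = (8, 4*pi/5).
E = 1;  F = 0;  G = 128

Partials: r_u = (cos(v), sin(v), 0), r_v = (-u*sin(v), u*cos(v), 8). As functions of (u, v):
  E = r_u · r_u = 1,
  F = r_u · r_v = 0,
  G = r_v · r_v = u^2 + 64.
Evaluating at (u, v) = (8, 4*pi/5): E = 1, F = 0, G = 128.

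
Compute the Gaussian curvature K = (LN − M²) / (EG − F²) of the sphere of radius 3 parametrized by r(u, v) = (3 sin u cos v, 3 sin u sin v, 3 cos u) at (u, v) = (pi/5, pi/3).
K = 1/9

Coefficients of the first fundamental form: E = 9, F = 0, G = 9*sin(u)^2.
Coefficients of the second fundamental form: L = -3*sin(u)/Abs(sin(u)), M = 0, N = -3*sin(u)^3/Abs(sin(u)).
Assemble K = (LN − M²)/(EG − F²) = 1/9. At (u, v) = (pi/5, pi/3): K = 1/9.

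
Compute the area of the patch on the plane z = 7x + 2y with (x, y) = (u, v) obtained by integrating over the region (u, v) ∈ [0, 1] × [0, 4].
Area = 12*sqrt(6)

Area = ∫∫ √(EG − F²) du dv with √(EG − F²) = 3*sqrt(6). Integrating over [0, 1] × [0, 4] gives 12*sqrt(6).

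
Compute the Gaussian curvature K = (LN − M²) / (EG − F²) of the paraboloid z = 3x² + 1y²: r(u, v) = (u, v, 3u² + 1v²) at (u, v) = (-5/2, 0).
K = 3/12769

Coefficients of the first fundamental form: E = 36*u^2 + 1, F = 12*u*v, G = 4*v^2 + 1.
Coefficients of the second fundamental form: L = 6/sqrt(36*u^2 + 4*v^2 + 1), M = 0, N = 2/sqrt(36*u^2 + 4*v^2 + 1).
Assemble K = (LN − M²)/(EG − F²) = 12/(1296*u^4 + 288*u^2*v^2 + 72*u^2 + 16*v^4 + 8*v^2 + 1). At (u, v) = (-5/2, 0): K = 3/12769.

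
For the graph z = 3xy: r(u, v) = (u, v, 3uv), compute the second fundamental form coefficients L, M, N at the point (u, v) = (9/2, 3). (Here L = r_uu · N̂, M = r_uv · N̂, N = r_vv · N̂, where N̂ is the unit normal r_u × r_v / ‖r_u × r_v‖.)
L = 0;  M = 6*sqrt(1057)/1057;  N = 0

Compute the unit normal N̂(u, v) = (-3*v/sqrt(9*u^2 + 9*v^2 + 1), -3*u/sqrt(9*u^2 + 9*v^2 + 1), 1/sqrt(9*u^2 + 9*v^2 + 1)), and the second partials r_uu, r_uv, r_vv. Take dot products:
  L(u, v) = r_uu · N̂ = 0,
  M(u, v) = r_uv · N̂ = 3/sqrt(9*u^2 + 9*v^2 + 1),
  N(u, v) = r_vv · N̂ = 0.
Evaluating at (u, v) = (9/2, 3):
  L = 0, M = 6*sqrt(1057)/1057, N = 0.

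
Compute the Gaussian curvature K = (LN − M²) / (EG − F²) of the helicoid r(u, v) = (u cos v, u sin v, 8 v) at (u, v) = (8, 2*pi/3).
K = -1/256

Coefficients of the first fundamental form: E = 1, F = 0, G = u^2 + 64.
Coefficients of the second fundamental form: L = 0, M = -8/sqrt(u^2 + 64), N = 0.
Assemble K = (LN − M²)/(EG − F²) = -64/(u^2 + 64)^2. At (u, v) = (8, 2*pi/3): K = -1/256.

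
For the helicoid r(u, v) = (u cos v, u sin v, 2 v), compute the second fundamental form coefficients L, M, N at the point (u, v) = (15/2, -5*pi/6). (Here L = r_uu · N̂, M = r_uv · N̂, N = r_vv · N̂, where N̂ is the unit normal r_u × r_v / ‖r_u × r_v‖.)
L = 0;  M = -4*sqrt(241)/241;  N = 0

Compute the unit normal N̂(u, v) = (2*sin(v)/sqrt(u^2 + 4), -2*cos(v)/sqrt(u^2 + 4), u/sqrt(u^2 + 4)), and the second partials r_uu, r_uv, r_vv. Take dot products:
  L(u, v) = r_uu · N̂ = 0,
  M(u, v) = r_uv · N̂ = -2/sqrt(u^2 + 4),
  N(u, v) = r_vv · N̂ = 0.
Evaluating at (u, v) = (15/2, -5*pi/6):
  L = 0, M = -4*sqrt(241)/241, N = 0.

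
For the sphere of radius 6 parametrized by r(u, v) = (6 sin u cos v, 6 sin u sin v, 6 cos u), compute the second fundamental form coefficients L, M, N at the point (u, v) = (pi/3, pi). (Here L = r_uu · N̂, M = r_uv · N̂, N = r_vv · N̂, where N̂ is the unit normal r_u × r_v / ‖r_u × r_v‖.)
L = -6;  M = 0;  N = -9/2

Compute the unit normal N̂(u, v) = (sin(u)^2*cos(v)/Abs(sin(u)), sin(u)^2*sin(v)/Abs(sin(u)), sin(2*u)/(2*Abs(sin(u)))), and the second partials r_uu, r_uv, r_vv. Take dot products:
  L(u, v) = r_uu · N̂ = -6*sin(u)/Abs(sin(u)),
  M(u, v) = r_uv · N̂ = 0,
  N(u, v) = r_vv · N̂ = -6*sin(u)^3/Abs(sin(u)).
Evaluating at (u, v) = (pi/3, pi):
  L = -6, M = 0, N = -9/2.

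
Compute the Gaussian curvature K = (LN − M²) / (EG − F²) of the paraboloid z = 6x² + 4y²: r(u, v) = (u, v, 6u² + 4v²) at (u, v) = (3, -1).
K = 96/1852321

Coefficients of the first fundamental form: E = 144*u^2 + 1, F = 96*u*v, G = 64*v^2 + 1.
Coefficients of the second fundamental form: L = 12/sqrt(144*u^2 + 64*v^2 + 1), M = 0, N = 8/sqrt(144*u^2 + 64*v^2 + 1).
Assemble K = (LN − M²)/(EG − F²) = 96/(20736*u^4 + 18432*u^2*v^2 + 288*u^2 + 4096*v^4 + 128*v^2 + 1). At (u, v) = (3, -1): K = 96/1852321.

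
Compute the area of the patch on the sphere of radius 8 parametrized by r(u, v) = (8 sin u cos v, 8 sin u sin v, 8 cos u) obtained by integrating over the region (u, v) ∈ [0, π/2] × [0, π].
Area = 64*pi

Area = ∫∫ √(EG − F²) du dv with √(EG − F²) = 64*Abs(sin(u)). Integrating over [0, π/2] × [0, π] gives 64*pi.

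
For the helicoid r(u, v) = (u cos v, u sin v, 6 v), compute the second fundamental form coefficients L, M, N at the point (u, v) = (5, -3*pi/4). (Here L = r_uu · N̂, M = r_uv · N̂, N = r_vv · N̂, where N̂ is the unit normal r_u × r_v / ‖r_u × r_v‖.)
L = 0;  M = -6*sqrt(61)/61;  N = 0

Compute the unit normal N̂(u, v) = (6*sin(v)/sqrt(u^2 + 36), -6*cos(v)/sqrt(u^2 + 36), u/sqrt(u^2 + 36)), and the second partials r_uu, r_uv, r_vv. Take dot products:
  L(u, v) = r_uu · N̂ = 0,
  M(u, v) = r_uv · N̂ = -6/sqrt(u^2 + 36),
  N(u, v) = r_vv · N̂ = 0.
Evaluating at (u, v) = (5, -3*pi/4):
  L = 0, M = -6*sqrt(61)/61, N = 0.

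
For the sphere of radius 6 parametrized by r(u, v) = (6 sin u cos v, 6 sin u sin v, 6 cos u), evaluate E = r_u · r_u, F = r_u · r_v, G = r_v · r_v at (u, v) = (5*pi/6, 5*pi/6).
E = 36;  F = 0;  G = 9

Partials: r_u = (6*cos(u)*cos(v), 6*sin(v)*cos(u), -6*sin(u)), r_v = (-6*sin(u)*sin(v), 6*sin(u)*cos(v), 0). As functions of (u, v):
  E = r_u · r_u = 36,
  F = r_u · r_v = 0,
  G = r_v · r_v = 36*sin(u)^2.
Evaluating at (u, v) = (5*pi/6, 5*pi/6): E = 36, F = 0, G = 9.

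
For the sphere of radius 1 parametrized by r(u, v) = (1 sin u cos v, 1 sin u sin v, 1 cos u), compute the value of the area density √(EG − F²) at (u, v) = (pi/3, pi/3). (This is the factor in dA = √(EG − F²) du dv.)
√(EG − F²)|_{(pi/3, pi/3)} = sqrt(3)/2

E = 1, F = 0, G = sin(u)^2, so EG − F² = sin(u)^2. Taking the positive square root: √(EG − F²) = Abs(sin(u)). At (u, v) = (pi/3, pi/3): sqrt(3)/2.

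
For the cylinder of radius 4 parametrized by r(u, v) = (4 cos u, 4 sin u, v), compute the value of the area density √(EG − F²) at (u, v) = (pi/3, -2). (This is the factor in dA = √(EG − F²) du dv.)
√(EG − F²)|_{(pi/3, -2)} = 4

E = 16, F = 0, G = 1, so EG − F² = 16. Taking the positive square root: √(EG − F²) = 4. At (u, v) = (pi/3, -2): 4.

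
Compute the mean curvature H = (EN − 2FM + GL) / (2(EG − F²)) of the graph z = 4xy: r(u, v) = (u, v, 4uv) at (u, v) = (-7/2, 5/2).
H = 560*sqrt(33)/29403

With E = 16*v^2 + 1, F = 16*u*v, G = 16*u^2 + 1, L = 0, M = 4/sqrt(16*u^2 + 16*v^2 + 1), N = 0, assemble
  H = (EN − 2FM + GL) / (2(EG − F²)) = -64*u*v/(16*u^2 + 16*v^2 + 1)^(3/2).
At (u, v) = (-7/2, 5/2): H = 560*sqrt(33)/29403.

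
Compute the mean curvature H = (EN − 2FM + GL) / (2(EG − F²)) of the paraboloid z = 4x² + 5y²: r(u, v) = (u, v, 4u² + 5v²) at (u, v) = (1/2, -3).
H = 527*sqrt(917)/120127

With E = 64*u^2 + 1, F = 80*u*v, G = 100*v^2 + 1, L = 8/sqrt(64*u^2 + 100*v^2 + 1), M = 0, N = 10/sqrt(64*u^2 + 100*v^2 + 1), assemble
  H = (EN − 2FM + GL) / (2(EG − F²)) = (320*u^2 + 400*v^2 + 9)/(64*u^2 + 100*v^2 + 1)^(3/2).
At (u, v) = (1/2, -3): H = 527*sqrt(917)/120127.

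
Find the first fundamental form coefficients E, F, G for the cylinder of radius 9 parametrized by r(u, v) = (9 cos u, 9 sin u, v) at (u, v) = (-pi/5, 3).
E = 81;  F = 0;  G = 1

Partials: r_u = (-9*sin(u), 9*cos(u), 0), r_v = (0, 0, 1). As functions of (u, v):
  E = r_u · r_u = 81,
  F = r_u · r_v = 0,
  G = r_v · r_v = 1.
Evaluating at (u, v) = (-pi/5, 3): E = 81, F = 0, G = 1.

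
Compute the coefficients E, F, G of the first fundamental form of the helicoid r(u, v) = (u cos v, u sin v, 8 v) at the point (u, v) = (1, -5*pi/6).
E = 1;  F = 0;  G = 65

Partials: r_u = (cos(v), sin(v), 0), r_v = (-u*sin(v), u*cos(v), 8). As functions of (u, v):
  E = r_u · r_u = 1,
  F = r_u · r_v = 0,
  G = r_v · r_v = u^2 + 64.
Evaluating at (u, v) = (1, -5*pi/6): E = 1, F = 0, G = 65.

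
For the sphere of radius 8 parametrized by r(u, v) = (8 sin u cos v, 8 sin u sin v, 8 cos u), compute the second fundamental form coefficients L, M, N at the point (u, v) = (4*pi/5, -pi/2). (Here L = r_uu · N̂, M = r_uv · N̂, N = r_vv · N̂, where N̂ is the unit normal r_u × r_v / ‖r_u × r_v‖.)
L = -8;  M = 0;  N = -5 + sqrt(5)

Compute the unit normal N̂(u, v) = (sin(u)^2*cos(v)/Abs(sin(u)), sin(u)^2*sin(v)/Abs(sin(u)), sin(2*u)/(2*Abs(sin(u)))), and the second partials r_uu, r_uv, r_vv. Take dot products:
  L(u, v) = r_uu · N̂ = -8*sin(u)/Abs(sin(u)),
  M(u, v) = r_uv · N̂ = 0,
  N(u, v) = r_vv · N̂ = -8*sin(u)^3/Abs(sin(u)).
Evaluating at (u, v) = (4*pi/5, -pi/2):
  L = -8, M = 0, N = -5 + sqrt(5).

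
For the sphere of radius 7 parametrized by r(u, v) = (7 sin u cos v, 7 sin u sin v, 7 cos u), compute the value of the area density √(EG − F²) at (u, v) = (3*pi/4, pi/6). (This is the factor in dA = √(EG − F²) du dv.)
√(EG − F²)|_{(3*pi/4, pi/6)} = 49*sqrt(2)/2

E = 49, F = 0, G = 49*sin(u)^2, so EG − F² = 2401*sin(u)^2. Taking the positive square root: √(EG − F²) = 49*Abs(sin(u)). At (u, v) = (3*pi/4, pi/6): 49*sqrt(2)/2.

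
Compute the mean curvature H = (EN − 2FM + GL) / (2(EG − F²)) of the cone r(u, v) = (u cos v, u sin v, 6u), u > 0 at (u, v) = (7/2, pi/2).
H = 6*sqrt(37)/259

With E = 37, F = 0, G = u^2, L = 0, M = 0, N = 6*sqrt(37)*u^2/(37*Abs(u)), assemble
  H = (EN − 2FM + GL) / (2(EG − F²)) = 3*sqrt(37)/(37*Abs(u)).
At (u, v) = (7/2, pi/2): H = 6*sqrt(37)/259.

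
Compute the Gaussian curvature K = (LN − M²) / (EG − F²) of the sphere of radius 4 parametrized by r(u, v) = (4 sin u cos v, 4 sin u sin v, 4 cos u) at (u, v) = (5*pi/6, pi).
K = 1/16

Coefficients of the first fundamental form: E = 16, F = 0, G = 16*sin(u)^2.
Coefficients of the second fundamental form: L = -4*sin(u)/Abs(sin(u)), M = 0, N = -4*sin(u)^3/Abs(sin(u)).
Assemble K = (LN − M²)/(EG − F²) = 1/16. At (u, v) = (5*pi/6, pi): K = 1/16.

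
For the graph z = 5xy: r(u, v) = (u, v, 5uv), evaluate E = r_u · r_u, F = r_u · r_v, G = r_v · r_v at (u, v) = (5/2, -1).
E = 26;  F = -125/2;  G = 629/4

Partials: r_u = (1, 0, 5*v), r_v = (0, 1, 5*u). As functions of (u, v):
  E = r_u · r_u = 25*v^2 + 1,
  F = r_u · r_v = 25*u*v,
  G = r_v · r_v = 25*u^2 + 1.
Evaluating at (u, v) = (5/2, -1): E = 26, F = -125/2, G = 629/4.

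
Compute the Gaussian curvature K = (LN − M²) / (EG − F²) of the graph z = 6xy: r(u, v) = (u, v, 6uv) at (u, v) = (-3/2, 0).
K = -9/1681

Coefficients of the first fundamental form: E = 36*v^2 + 1, F = 36*u*v, G = 36*u^2 + 1.
Coefficients of the second fundamental form: L = 0, M = 6/sqrt(36*u^2 + 36*v^2 + 1), N = 0.
Assemble K = (LN − M²)/(EG − F²) = -36/(1296*u^4 + 2592*u^2*v^2 + 72*u^2 + 1296*v^4 + 72*v^2 + 1). At (u, v) = (-3/2, 0): K = -9/1681.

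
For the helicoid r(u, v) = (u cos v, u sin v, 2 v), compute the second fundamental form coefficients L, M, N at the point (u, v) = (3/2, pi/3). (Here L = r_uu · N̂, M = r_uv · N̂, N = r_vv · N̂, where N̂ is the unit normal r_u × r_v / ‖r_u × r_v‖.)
L = 0;  M = -4/5;  N = 0

Compute the unit normal N̂(u, v) = (2*sin(v)/sqrt(u^2 + 4), -2*cos(v)/sqrt(u^2 + 4), u/sqrt(u^2 + 4)), and the second partials r_uu, r_uv, r_vv. Take dot products:
  L(u, v) = r_uu · N̂ = 0,
  M(u, v) = r_uv · N̂ = -2/sqrt(u^2 + 4),
  N(u, v) = r_vv · N̂ = 0.
Evaluating at (u, v) = (3/2, pi/3):
  L = 0, M = -4/5, N = 0.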